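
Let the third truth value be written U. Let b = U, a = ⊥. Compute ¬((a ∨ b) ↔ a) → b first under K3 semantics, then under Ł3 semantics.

U; ⊤

In K3: a ∨ b = ⊥ ∨ U = U
(a ∨ b) ↔ a = U ↔ ⊥ = U
¬((a ∨ b) ↔ a) = ¬U = U
¬((a ∨ b) ↔ a) → b = U → U = U  [¬U ∨ U]
In Ł3: a ∨ b = ⊥ ∨ U = U
(a ∨ b) ↔ a = U ↔ ⊥ = U  [1 − |½−0|]
¬((a ∨ b) ↔ a) = ¬U = U
¬((a ∨ b) ↔ a) → b = U → U = ⊤
They differ because K3 and Ł3 treat U differently under implication.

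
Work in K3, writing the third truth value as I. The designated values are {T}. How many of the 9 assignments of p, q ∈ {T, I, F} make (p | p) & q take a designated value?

1

Designated under: (p=T, q=T).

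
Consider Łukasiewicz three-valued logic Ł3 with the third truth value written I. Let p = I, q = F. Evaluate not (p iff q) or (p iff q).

p iff q = I iff F = I  [1 − |½−0|]
not (p iff q) = not I = I
p iff q = I iff F = I
not (p iff q) or (p iff q) = I or I = I

I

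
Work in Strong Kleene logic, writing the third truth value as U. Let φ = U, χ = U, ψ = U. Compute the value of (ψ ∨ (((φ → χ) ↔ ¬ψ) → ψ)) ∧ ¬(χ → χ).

φ → χ = U → U = U  [¬U ∨ U]
¬ψ = ¬U = U
(φ → χ) ↔ ¬ψ = U ↔ U = U
((φ → χ) ↔ ¬ψ) → ψ = U → U = U
ψ ∨ (((φ → χ) ↔ ¬ψ) → ψ) = U ∨ U = U
χ → χ = U → U = U
¬(χ → χ) = ¬U = U
(ψ ∨ (((φ → χ) ↔ ¬ψ) → ψ)) ∧ ¬(χ → χ) = U ∧ U = U

U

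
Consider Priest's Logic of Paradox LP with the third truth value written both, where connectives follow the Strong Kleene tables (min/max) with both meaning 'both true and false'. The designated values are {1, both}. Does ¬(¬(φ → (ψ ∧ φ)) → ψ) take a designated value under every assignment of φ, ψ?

No

Countermodel: φ=1, ψ=1 gives 0, which is not designated.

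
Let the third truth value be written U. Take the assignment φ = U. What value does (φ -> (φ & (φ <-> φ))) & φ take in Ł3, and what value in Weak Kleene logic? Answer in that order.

In Ł3: φ <-> φ = U <-> U = T  [1 − |½−½|]
φ & (φ <-> φ) = U & T = U
φ -> (φ & (φ <-> φ)) = U -> U = T
(φ -> (φ & (φ <-> φ))) & φ = T & U = U
In Weak Kleene logic: φ <-> φ = U <-> U = U
φ & (φ <-> φ) = U & U = U
φ -> (φ & (φ <-> φ)) = U -> U = U  [any arg is the third value ⇒ result is the third value]
(φ -> (φ & (φ <-> φ))) & φ = U & U = U

U; U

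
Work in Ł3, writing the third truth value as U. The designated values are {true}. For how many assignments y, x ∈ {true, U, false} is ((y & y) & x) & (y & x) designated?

1

Designated under: (y=true, x=true).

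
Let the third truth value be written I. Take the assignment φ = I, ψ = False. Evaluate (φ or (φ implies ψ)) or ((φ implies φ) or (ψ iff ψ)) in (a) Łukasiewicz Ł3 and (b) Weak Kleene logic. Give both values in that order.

In Łukasiewicz Ł3: φ implies ψ = I implies False = I  [min(1, 1−½+0)]
φ or (φ implies ψ) = I or I = I
φ implies φ = I implies I = True
ψ iff ψ = False iff False = True
(φ implies φ) or (ψ iff ψ) = True or True = True
(φ or (φ implies ψ)) or ((φ implies φ) or (ψ iff ψ)) = I or True = True
In Weak Kleene logic: φ implies ψ = I implies False = I
φ or (φ implies ψ) = I or I = I
φ implies φ = I implies I = I
ψ iff ψ = False iff False = True
(φ implies φ) or (ψ iff ψ) = I or True = I
(φ or (φ implies ψ)) or ((φ implies φ) or (ψ iff ψ)) = I or I = I
They differ because Łukasiewicz Ł3 and Weak Kleene logic treat I differently under the binary connectives.

True; I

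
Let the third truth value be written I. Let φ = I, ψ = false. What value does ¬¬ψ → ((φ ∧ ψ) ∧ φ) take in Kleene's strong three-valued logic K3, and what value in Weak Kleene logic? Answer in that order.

In Kleene's strong three-valued logic K3: ¬ψ = ¬false = true
¬¬ψ = ¬true = false
φ ∧ ψ = I ∧ false = false
(φ ∧ ψ) ∧ φ = false ∧ I = false
¬¬ψ → ((φ ∧ ψ) ∧ φ) = false → false = true
In Weak Kleene logic: ¬ψ = ¬false = true
¬¬ψ = ¬true = false
φ ∧ ψ = I ∧ false = I
(φ ∧ ψ) ∧ φ = I ∧ I = I
¬¬ψ → ((φ ∧ ψ) ∧ φ) = false → I = I
They differ because Kleene's strong three-valued logic K3 and Weak Kleene logic treat I differently under the binary connectives.

true; I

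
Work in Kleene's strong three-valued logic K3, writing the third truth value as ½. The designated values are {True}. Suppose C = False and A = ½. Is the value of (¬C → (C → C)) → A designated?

No

¬C = ¬False = True
C → C = False → False = True
¬C → (C → C) = True → True = True
(¬C → (C → C)) → A = True → ½ = ½
½ ∉ {True}.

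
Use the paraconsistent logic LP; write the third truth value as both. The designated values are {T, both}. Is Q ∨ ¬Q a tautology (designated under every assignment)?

Every assignment of Q over {T, both, F} gives a value in {T, both}.
In particular, with Q=both: Q ∨ ¬Q = both.

Yes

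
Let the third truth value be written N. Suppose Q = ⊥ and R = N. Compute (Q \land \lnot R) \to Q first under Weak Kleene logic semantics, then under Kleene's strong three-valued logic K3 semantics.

N; ⊤

In Weak Kleene logic: \lnot R = \lnot N = N
Q \land \lnot R = ⊥ \land N = N
(Q \land \lnot R) \to Q = N \to ⊥ = N  [any arg is the third value ⇒ result is the third value]
In Kleene's strong three-valued logic K3: \lnot R = \lnot N = N
Q \land \lnot R = ⊥ \land N = ⊥
(Q \land \lnot R) \to Q = ⊥ \to ⊥ = ⊤
They differ because Weak Kleene logic and Kleene's strong three-valued logic K3 treat N differently under the binary connectives.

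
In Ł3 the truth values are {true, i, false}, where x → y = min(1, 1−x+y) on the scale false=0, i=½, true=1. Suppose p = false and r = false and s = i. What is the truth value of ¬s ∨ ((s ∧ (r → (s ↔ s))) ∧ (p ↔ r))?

i

¬s = ¬i = i
s ↔ s = i ↔ i = true  [1 − |½−½|]
r → (s ↔ s) = false → true = true
s ∧ (r → (s ↔ s)) = i ∧ true = i
p ↔ r = false ↔ false = true
(s ∧ (r → (s ↔ s))) ∧ (p ↔ r) = i ∧ true = i
¬s ∨ ((s ∧ (r → (s ↔ s))) ∧ (p ↔ r)) = i ∨ i = i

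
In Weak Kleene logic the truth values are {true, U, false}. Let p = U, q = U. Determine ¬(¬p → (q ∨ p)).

¬p = ¬U = U
q ∨ p = U ∨ U = U
¬p → (q ∨ p) = U → U = U  [any arg is the third value ⇒ result is the third value]
¬(¬p → (q ∨ p)) = ¬U = U

U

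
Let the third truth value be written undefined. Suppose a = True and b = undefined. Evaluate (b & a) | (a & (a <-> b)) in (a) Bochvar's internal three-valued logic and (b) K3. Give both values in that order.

undefined; undefined

In Bochvar's internal three-valued logic: b & a = undefined & True = undefined
a <-> b = True <-> undefined = undefined
a & (a <-> b) = True & undefined = undefined
(b & a) | (a & (a <-> b)) = undefined | undefined = undefined
In K3: b & a = undefined & True = undefined
a <-> b = True <-> undefined = undefined
a & (a <-> b) = True & undefined = undefined
(b & a) | (a & (a <-> b)) = undefined | undefined = undefined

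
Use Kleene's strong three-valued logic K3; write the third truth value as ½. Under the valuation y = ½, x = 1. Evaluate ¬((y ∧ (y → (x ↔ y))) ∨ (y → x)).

0

x ↔ y = 1 ↔ ½ = ½
y → (x ↔ y) = ½ → ½ = ½
y ∧ (y → (x ↔ y)) = ½ ∧ ½ = ½
y → x = ½ → 1 = 1
(y ∧ (y → (x ↔ y))) ∨ (y → x) = ½ ∨ 1 = 1
¬((y ∧ (y → (x ↔ y))) ∨ (y → x)) = ¬1 = 0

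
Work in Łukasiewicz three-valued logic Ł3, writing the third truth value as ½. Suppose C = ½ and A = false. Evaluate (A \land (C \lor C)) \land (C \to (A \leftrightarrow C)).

C \lor C = ½ \lor ½ = ½
A \land (C \lor C) = false \land ½ = false
A \leftrightarrow C = false \leftrightarrow ½ = ½  [1 − |0−½|]
C \to (A \leftrightarrow C) = ½ \to ½ = true
(A \land (C \lor C)) \land (C \to (A \leftrightarrow C)) = false \land true = false

false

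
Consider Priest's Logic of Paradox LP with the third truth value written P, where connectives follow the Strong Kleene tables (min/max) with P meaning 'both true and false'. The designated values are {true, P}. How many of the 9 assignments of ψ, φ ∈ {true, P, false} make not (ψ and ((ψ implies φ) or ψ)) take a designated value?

6

Of the 9 assignments, 6 give a value in {true, P}.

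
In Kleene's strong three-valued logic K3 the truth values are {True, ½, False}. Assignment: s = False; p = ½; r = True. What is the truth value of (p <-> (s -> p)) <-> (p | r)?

s -> p = False -> ½ = True  [~False | ½]
p <-> (s -> p) = ½ <-> True = ½
p | r = ½ | True = True
(p <-> (s -> p)) <-> (p | r) = ½ <-> True = ½

½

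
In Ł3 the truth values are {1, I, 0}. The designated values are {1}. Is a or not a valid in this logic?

No

Countermodel: a=I gives I, which is not designated.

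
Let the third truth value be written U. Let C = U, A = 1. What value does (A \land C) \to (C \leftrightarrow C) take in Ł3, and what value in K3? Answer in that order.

In Ł3: A \land C = 1 \land U = U
C \leftrightarrow C = U \leftrightarrow U = 1  [1 − |½−½|]
(A \land C) \to (C \leftrightarrow C) = U \to 1 = 1
In K3: A \land C = 1 \land U = U
C \leftrightarrow C = U \leftrightarrow U = U
(A \land C) \to (C \leftrightarrow C) = U \to U = U  [\lnot U \lor U]
They differ because Ł3 and K3 treat U differently under implication.

1; U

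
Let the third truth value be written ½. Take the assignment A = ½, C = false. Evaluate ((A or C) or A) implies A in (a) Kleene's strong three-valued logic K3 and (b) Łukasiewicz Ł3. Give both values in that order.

½; true

In Kleene's strong three-valued logic K3: A or C = ½ or false = ½
(A or C) or A = ½ or ½ = ½
((A or C) or A) implies A = ½ implies ½ = ½
In Łukasiewicz Ł3: A or C = ½ or false = ½
(A or C) or A = ½ or ½ = ½
((A or C) or A) implies A = ½ implies ½ = true  [min(1, 1−½+½)]
They differ because Kleene's strong three-valued logic K3 and Łukasiewicz Ł3 treat ½ differently under implication.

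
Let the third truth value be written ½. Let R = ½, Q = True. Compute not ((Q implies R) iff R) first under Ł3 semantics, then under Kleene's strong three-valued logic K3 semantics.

False; ½

In Ł3: Q implies R = True implies ½ = ½
(Q implies R) iff R = ½ iff ½ = True
not ((Q implies R) iff R) = not True = False
In Kleene's strong three-valued logic K3: Q implies R = True implies ½ = ½
(Q implies R) iff R = ½ iff ½ = ½
not ((Q implies R) iff R) = not ½ = ½
They differ because Ł3 and Kleene's strong three-valued logic K3 treat ½ differently under implication.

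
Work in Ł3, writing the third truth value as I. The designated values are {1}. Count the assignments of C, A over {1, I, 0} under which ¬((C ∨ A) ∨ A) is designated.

Designated under: (C=0, A=0).

1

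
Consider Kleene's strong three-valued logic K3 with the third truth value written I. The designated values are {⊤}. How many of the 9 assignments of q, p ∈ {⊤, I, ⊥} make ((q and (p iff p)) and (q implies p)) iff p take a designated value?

3

Designated under: (q=⊤, p=⊤); (q=⊤, p=⊥); (q=⊥, p=⊥).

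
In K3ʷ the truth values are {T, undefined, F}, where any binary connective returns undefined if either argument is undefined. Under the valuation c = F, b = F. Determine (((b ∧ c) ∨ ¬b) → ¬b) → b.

b ∧ c = F ∧ F = F
¬b = ¬F = T
(b ∧ c) ∨ ¬b = F ∨ T = T
¬b = ¬F = T
((b ∧ c) ∨ ¬b) → ¬b = T → T = T
(((b ∧ c) ∨ ¬b) → ¬b) → b = T → F = F

F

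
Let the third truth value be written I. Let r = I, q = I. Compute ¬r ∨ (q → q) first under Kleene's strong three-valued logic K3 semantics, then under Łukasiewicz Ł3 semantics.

In Kleene's strong three-valued logic K3: ¬r = ¬I = I
q → q = I → I = I  [¬I ∨ I]
¬r ∨ (q → q) = I ∨ I = I
In Łukasiewicz Ł3: ¬r = ¬I = I
q → q = I → I = T  [min(1, 1−½+½)]
¬r ∨ (q → q) = I ∨ T = T
They differ because Kleene's strong three-valued logic K3 and Łukasiewicz Ł3 treat I differently under implication.

I; T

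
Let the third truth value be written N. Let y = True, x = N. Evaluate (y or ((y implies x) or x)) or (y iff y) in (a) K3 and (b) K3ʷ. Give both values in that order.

True; N

In K3: y implies x = True implies N = N
(y implies x) or x = N or N = N
y or ((y implies x) or x) = True or N = True
y iff y = True iff True = True
(y or ((y implies x) or x)) or (y iff y) = True or True = True
In K3ʷ: y implies x = True implies N = N  [any arg is the third value ⇒ result is the third value]
(y implies x) or x = N or N = N
y or ((y implies x) or x) = True or N = N
y iff y = True iff True = True
(y or ((y implies x) or x)) or (y iff y) = N or True = N
They differ because K3 and K3ʷ treat N differently under the binary connectives.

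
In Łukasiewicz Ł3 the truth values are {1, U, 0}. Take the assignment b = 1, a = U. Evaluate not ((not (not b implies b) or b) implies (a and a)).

U

not b = not 1 = 0
not b implies b = 0 implies 1 = 1
not (not b implies b) = not 1 = 0
not (not b implies b) or b = 0 or 1 = 1
a and a = U and U = U
(not (not b implies b) or b) implies (a and a) = 1 implies U = U  [min(1, 1−1+½)]
not ((not (not b implies b) or b) implies (a and a)) = not U = U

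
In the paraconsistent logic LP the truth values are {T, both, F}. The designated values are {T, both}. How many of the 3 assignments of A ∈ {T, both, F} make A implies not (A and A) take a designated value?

2

A=T: F ·
A=both: both ✓
A=F: T ✓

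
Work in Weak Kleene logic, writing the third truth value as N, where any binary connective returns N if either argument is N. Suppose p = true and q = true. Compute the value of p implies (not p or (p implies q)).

true

not p = not true = false
p implies q = true implies true = true
not p or (p implies q) = false or true = true
p implies (not p or (p implies q)) = true implies true = true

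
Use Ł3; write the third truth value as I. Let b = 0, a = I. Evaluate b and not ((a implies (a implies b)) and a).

0

a implies b = I implies 0 = I
a implies (a implies b) = I implies I = 1
(a implies (a implies b)) and a = 1 and I = I
not ((a implies (a implies b)) and a) = not I = I
b and not ((a implies (a implies b)) and a) = 0 and I = 0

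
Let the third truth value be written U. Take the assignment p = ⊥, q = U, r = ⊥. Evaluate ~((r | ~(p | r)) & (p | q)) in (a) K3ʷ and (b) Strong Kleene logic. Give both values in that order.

In K3ʷ: p | r = ⊥ | ⊥ = ⊥
~(p | r) = ~⊥ = ⊤
r | ~(p | r) = ⊥ | ⊤ = ⊤
p | q = ⊥ | U = U
(r | ~(p | r)) & (p | q) = ⊤ & U = U
~((r | ~(p | r)) & (p | q)) = ~U = U
In Strong Kleene logic: p | r = ⊥ | ⊥ = ⊥
~(p | r) = ~⊥ = ⊤
r | ~(p | r) = ⊥ | ⊤ = ⊤
p | q = ⊥ | U = U
(r | ~(p | r)) & (p | q) = ⊤ & U = U
~((r | ~(p | r)) & (p | q)) = ~U = U

U; U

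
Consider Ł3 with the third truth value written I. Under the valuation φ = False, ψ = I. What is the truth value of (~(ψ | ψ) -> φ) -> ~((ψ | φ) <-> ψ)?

I

ψ | ψ = I | I = I
~(ψ | ψ) = ~I = I
~(ψ | ψ) -> φ = I -> False = I  [min(1, 1−½+0)]
ψ | φ = I | False = I
(ψ | φ) <-> ψ = I <-> I = True
~((ψ | φ) <-> ψ) = ~True = False
(~(ψ | ψ) -> φ) -> ~((ψ | φ) <-> ψ) = I -> False = I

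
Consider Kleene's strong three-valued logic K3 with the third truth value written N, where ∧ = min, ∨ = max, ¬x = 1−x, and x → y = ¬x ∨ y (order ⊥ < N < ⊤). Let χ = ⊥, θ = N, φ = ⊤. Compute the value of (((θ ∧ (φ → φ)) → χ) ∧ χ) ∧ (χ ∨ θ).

⊥

φ → φ = ⊤ → ⊤ = ⊤
θ ∧ (φ → φ) = N ∧ ⊤ = N
(θ ∧ (φ → φ)) → χ = N → ⊥ = N  [¬N ∨ ⊥]
((θ ∧ (φ → φ)) → χ) ∧ χ = N ∧ ⊥ = ⊥
χ ∨ θ = ⊥ ∨ N = N
(((θ ∧ (φ → φ)) → χ) ∧ χ) ∧ (χ ∨ θ) = ⊥ ∧ N = ⊥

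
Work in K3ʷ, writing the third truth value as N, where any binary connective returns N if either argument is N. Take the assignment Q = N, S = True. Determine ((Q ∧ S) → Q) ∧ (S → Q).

N

Q ∧ S = N ∧ True = N
(Q ∧ S) → Q = N → N = N  [any arg is the third value ⇒ result is the third value]
S → Q = True → N = N
((Q ∧ S) → Q) ∧ (S → Q) = N ∧ N = N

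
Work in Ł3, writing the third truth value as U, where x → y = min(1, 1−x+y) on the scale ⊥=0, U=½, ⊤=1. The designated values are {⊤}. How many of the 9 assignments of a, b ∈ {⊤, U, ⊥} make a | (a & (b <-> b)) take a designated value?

Designated under: (a=⊤, b=⊤); (a=⊤, b=U); (a=⊤, b=⊥).

3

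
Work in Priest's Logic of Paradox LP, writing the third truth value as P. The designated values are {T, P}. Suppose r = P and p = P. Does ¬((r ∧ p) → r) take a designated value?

r ∧ p = P ∧ P = P
(r ∧ p) → r = P → P = P
¬((r ∧ p) → r) = ¬P = P
P ∈ {T, P}.

Yes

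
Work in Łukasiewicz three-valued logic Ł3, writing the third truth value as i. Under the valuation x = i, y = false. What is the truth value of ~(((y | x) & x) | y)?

y | x = false | i = i
(y | x) & x = i & i = i
((y | x) & x) | y = i | false = i
~(((y | x) & x) | y) = ~i = i

i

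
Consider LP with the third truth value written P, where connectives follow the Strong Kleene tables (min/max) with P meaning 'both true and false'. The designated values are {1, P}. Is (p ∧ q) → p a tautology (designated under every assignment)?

Yes

Every assignment of p, q over {1, P, 0} gives a value in {1, P}.
In particular, with p=P, q=P: (p ∧ q) → p = P.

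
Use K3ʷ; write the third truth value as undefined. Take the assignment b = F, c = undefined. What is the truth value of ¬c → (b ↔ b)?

¬c = ¬undefined = undefined
b ↔ b = F ↔ F = T
¬c → (b ↔ b) = undefined → T = undefined

undefined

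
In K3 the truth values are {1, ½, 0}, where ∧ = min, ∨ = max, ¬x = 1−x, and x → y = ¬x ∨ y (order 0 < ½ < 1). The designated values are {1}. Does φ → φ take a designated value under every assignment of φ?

No

Countermodel: φ=½ gives ½, which is not designated.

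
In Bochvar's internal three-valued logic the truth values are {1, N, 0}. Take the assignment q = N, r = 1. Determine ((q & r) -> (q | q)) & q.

N

q & r = N & 1 = N
q | q = N | N = N
(q & r) -> (q | q) = N -> N = N  [any arg is the third value ⇒ result is the third value]
((q & r) -> (q | q)) & q = N & N = N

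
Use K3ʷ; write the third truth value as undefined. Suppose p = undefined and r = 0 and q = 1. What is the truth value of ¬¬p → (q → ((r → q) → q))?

¬p = ¬undefined = undefined
¬¬p = ¬undefined = undefined
r → q = 0 → 1 = 1
(r → q) → q = 1 → 1 = 1
q → ((r → q) → q) = 1 → 1 = 1
¬¬p → (q → ((r → q) → q)) = undefined → 1 = undefined

undefined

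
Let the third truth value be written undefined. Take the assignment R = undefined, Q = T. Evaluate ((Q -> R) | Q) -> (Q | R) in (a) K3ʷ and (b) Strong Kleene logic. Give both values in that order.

undefined; T

In K3ʷ: Q -> R = T -> undefined = undefined  [any arg is the third value ⇒ result is the third value]
(Q -> R) | Q = undefined | T = undefined
Q | R = T | undefined = undefined
((Q -> R) | Q) -> (Q | R) = undefined -> undefined = undefined
In Strong Kleene logic: Q -> R = T -> undefined = undefined  [~T | undefined]
(Q -> R) | Q = undefined | T = T
Q | R = T | undefined = T
((Q -> R) | Q) -> (Q | R) = T -> T = T
They differ because K3ʷ and Strong Kleene logic treat undefined differently under the binary connectives.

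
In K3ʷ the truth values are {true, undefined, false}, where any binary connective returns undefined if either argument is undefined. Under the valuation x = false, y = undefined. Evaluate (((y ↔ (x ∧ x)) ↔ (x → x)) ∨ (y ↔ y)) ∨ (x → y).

x ∧ x = false ∧ false = false
y ↔ (x ∧ x) = undefined ↔ false = undefined
x → x = false → false = true
(y ↔ (x ∧ x)) ↔ (x → x) = undefined ↔ true = undefined
y ↔ y = undefined ↔ undefined = undefined
((y ↔ (x ∧ x)) ↔ (x → x)) ∨ (y ↔ y) = undefined ∨ undefined = undefined
x → y = false → undefined = undefined  [any arg is the third value ⇒ result is the third value]
(((y ↔ (x ∧ x)) ↔ (x → x)) ∨ (y ↔ y)) ∨ (x → y) = undefined ∨ undefined = undefined

undefined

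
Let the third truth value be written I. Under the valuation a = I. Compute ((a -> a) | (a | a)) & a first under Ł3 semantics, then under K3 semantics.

In Ł3: a -> a = I -> I = 1  [min(1, 1−½+½)]
a | a = I | I = I
(a -> a) | (a | a) = 1 | I = 1
((a -> a) | (a | a)) & a = 1 & I = I
In K3: a -> a = I -> I = I  [~I | I]
a | a = I | I = I
(a -> a) | (a | a) = I | I = I
((a -> a) | (a | a)) & a = I & I = I

I; I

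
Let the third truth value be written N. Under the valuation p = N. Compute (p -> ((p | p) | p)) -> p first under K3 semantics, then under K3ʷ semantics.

In K3: p | p = N | N = N
(p | p) | p = N | N = N
p -> ((p | p) | p) = N -> N = N  [~N | N]
(p -> ((p | p) | p)) -> p = N -> N = N
In K3ʷ: p | p = N | N = N
(p | p) | p = N | N = N
p -> ((p | p) | p) = N -> N = N  [any arg is the third value ⇒ result is the third value]
(p -> ((p | p) | p)) -> p = N -> N = N

N; N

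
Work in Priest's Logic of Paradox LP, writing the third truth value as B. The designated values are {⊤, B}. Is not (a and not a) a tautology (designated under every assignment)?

Yes

Every assignment of a over {⊤, B, ⊥} gives a value in {⊤, B}.
In particular, with a=B: not (a and not a) = B.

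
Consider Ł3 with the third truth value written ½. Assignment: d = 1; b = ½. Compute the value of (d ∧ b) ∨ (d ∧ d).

d ∧ b = 1 ∧ ½ = ½
d ∧ d = 1 ∧ 1 = 1
(d ∧ b) ∨ (d ∧ d) = ½ ∨ 1 = 1

1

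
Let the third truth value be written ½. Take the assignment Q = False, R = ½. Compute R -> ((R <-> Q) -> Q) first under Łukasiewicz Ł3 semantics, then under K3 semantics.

In Łukasiewicz Ł3: R <-> Q = ½ <-> False = ½
(R <-> Q) -> Q = ½ -> False = ½
R -> ((R <-> Q) -> Q) = ½ -> ½ = True
In K3: R <-> Q = ½ <-> False = ½
(R <-> Q) -> Q = ½ -> False = ½  [~½ | False]
R -> ((R <-> Q) -> Q) = ½ -> ½ = ½
They differ because Łukasiewicz Ł3 and K3 treat ½ differently under implication.

True; ½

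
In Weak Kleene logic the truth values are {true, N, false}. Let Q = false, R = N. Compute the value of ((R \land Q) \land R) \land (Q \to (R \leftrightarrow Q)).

R \land Q = N \land false = N
(R \land Q) \land R = N \land N = N
R \leftrightarrow Q = N \leftrightarrow false = N
Q \to (R \leftrightarrow Q) = false \to N = N  [any arg is the third value ⇒ result is the third value]
((R \land Q) \land R) \land (Q \to (R \leftrightarrow Q)) = N \land N = N

N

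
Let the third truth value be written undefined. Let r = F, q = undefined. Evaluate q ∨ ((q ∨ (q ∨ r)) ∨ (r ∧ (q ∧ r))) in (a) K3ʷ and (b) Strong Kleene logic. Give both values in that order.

In K3ʷ: q ∨ r = undefined ∨ F = undefined
q ∨ (q ∨ r) = undefined ∨ undefined = undefined
q ∧ r = undefined ∧ F = undefined
r ∧ (q ∧ r) = F ∧ undefined = undefined
(q ∨ (q ∨ r)) ∨ (r ∧ (q ∧ r)) = undefined ∨ undefined = undefined
q ∨ ((q ∨ (q ∨ r)) ∨ (r ∧ (q ∧ r))) = undefined ∨ undefined = undefined
In Strong Kleene logic: q ∨ r = undefined ∨ F = undefined
q ∨ (q ∨ r) = undefined ∨ undefined = undefined
q ∧ r = undefined ∧ F = F
r ∧ (q ∧ r) = F ∧ F = F
(q ∨ (q ∨ r)) ∨ (r ∧ (q ∧ r)) = undefined ∨ F = undefined
q ∨ ((q ∨ (q ∨ r)) ∨ (r ∧ (q ∧ r))) = undefined ∨ undefined = undefined

undefined; undefined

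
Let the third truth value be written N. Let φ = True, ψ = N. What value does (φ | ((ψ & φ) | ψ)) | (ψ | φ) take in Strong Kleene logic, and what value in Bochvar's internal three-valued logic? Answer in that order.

True; N

In Strong Kleene logic: ψ & φ = N & True = N
(ψ & φ) | ψ = N | N = N
φ | ((ψ & φ) | ψ) = True | N = True
ψ | φ = N | True = True
(φ | ((ψ & φ) | ψ)) | (ψ | φ) = True | True = True
In Bochvar's internal three-valued logic: ψ & φ = N & True = N
(ψ & φ) | ψ = N | N = N
φ | ((ψ & φ) | ψ) = True | N = N
ψ | φ = N | True = N
(φ | ((ψ & φ) | ψ)) | (ψ | φ) = N | N = N
They differ because Strong Kleene logic and Bochvar's internal three-valued logic treat N differently under the binary connectives.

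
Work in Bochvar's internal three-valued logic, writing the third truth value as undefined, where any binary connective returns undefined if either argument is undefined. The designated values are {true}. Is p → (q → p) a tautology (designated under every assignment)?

Countermodel: p=true, q=undefined gives undefined, which is not designated.

No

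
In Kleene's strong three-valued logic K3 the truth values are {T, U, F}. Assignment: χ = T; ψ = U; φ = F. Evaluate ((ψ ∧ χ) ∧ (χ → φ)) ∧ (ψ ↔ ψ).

F

ψ ∧ χ = U ∧ T = U
χ → φ = T → F = F
(ψ ∧ χ) ∧ (χ → φ) = U ∧ F = F
ψ ↔ ψ = U ↔ U = U
((ψ ∧ χ) ∧ (χ → φ)) ∧ (ψ ↔ ψ) = F ∧ U = F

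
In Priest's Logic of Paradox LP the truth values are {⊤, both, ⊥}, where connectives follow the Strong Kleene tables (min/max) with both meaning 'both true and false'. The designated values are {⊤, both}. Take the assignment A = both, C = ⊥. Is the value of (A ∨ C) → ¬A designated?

Yes

A ∨ C = both ∨ ⊥ = both
¬A = ¬both = both
(A ∨ C) → ¬A = both → both = both  [¬both ∨ both]
both ∈ {⊤, both}.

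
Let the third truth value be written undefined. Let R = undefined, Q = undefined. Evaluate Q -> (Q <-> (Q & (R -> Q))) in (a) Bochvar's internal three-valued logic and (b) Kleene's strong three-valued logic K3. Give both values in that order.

In Bochvar's internal three-valued logic: R -> Q = undefined -> undefined = undefined  [any arg is the third value ⇒ result is the third value]
Q & (R -> Q) = undefined & undefined = undefined
Q <-> (Q & (R -> Q)) = undefined <-> undefined = undefined
Q -> (Q <-> (Q & (R -> Q))) = undefined -> undefined = undefined
In Kleene's strong three-valued logic K3: R -> Q = undefined -> undefined = undefined
Q & (R -> Q) = undefined & undefined = undefined
Q <-> (Q & (R -> Q)) = undefined <-> undefined = undefined
Q -> (Q <-> (Q & (R -> Q))) = undefined -> undefined = undefined

undefined; undefined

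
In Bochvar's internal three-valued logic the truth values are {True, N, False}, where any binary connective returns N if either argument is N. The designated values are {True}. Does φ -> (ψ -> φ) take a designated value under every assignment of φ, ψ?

Countermodel: φ=True, ψ=N gives N, which is not designated.

No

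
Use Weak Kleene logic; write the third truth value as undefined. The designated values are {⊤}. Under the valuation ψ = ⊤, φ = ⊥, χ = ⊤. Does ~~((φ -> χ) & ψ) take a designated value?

φ -> χ = ⊥ -> ⊤ = ⊤
(φ -> χ) & ψ = ⊤ & ⊤ = ⊤
~((φ -> χ) & ψ) = ~⊤ = ⊥
~~((φ -> χ) & ψ) = ~⊥ = ⊤
⊤ ∈ {⊤}.

Yes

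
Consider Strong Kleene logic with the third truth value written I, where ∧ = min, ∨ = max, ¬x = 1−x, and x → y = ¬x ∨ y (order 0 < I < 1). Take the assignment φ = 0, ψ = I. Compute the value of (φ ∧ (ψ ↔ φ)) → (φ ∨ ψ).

ψ ↔ φ = I ↔ 0 = I
φ ∧ (ψ ↔ φ) = 0 ∧ I = 0
φ ∨ ψ = 0 ∨ I = I
(φ ∧ (ψ ↔ φ)) → (φ ∨ ψ) = 0 → I = 1  [¬0 ∨ I]

1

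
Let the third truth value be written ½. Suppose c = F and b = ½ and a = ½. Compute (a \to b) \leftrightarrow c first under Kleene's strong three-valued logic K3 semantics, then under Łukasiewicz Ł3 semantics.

½; F

In Kleene's strong three-valued logic K3: a \to b = ½ \to ½ = ½
(a \to b) \leftrightarrow c = ½ \leftrightarrow F = ½
In Łukasiewicz Ł3: a \to b = ½ \to ½ = T
(a \to b) \leftrightarrow c = T \leftrightarrow F = F
They differ because Kleene's strong three-valued logic K3 and Łukasiewicz Ł3 treat ½ differently under implication.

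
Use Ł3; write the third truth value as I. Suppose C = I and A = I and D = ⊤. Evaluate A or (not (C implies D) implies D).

⊤

C implies D = I implies ⊤ = ⊤  [min(1, 1−½+1)]
not (C implies D) = not ⊤ = ⊥
not (C implies D) implies D = ⊥ implies ⊤ = ⊤
A or (not (C implies D) implies D) = I or ⊤ = ⊤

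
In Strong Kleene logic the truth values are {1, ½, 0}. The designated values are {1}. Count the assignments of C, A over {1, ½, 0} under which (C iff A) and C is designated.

Designated under: (C=1, A=1).

1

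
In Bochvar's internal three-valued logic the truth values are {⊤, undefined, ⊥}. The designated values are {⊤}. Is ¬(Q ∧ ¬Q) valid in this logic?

No

Countermodel: Q=undefined gives undefined, which is not designated.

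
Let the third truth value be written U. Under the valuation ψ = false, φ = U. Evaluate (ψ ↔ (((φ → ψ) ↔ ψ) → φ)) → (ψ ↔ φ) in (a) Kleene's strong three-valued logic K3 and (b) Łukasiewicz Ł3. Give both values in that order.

U; true

In Kleene's strong three-valued logic K3: φ → ψ = U → false = U  [¬U ∨ false]
(φ → ψ) ↔ ψ = U ↔ false = U
((φ → ψ) ↔ ψ) → φ = U → U = U
ψ ↔ (((φ → ψ) ↔ ψ) → φ) = false ↔ U = U
ψ ↔ φ = false ↔ U = U
(ψ ↔ (((φ → ψ) ↔ ψ) → φ)) → (ψ ↔ φ) = U → U = U
In Łukasiewicz Ł3: φ → ψ = U → false = U
(φ → ψ) ↔ ψ = U ↔ false = U
((φ → ψ) ↔ ψ) → φ = U → U = true
ψ ↔ (((φ → ψ) ↔ ψ) → φ) = false ↔ true = false
ψ ↔ φ = false ↔ U = U
(ψ ↔ (((φ → ψ) ↔ ψ) → φ)) → (ψ ↔ φ) = false → U = true
They differ because Kleene's strong three-valued logic K3 and Łukasiewicz Ł3 treat U differently under implication.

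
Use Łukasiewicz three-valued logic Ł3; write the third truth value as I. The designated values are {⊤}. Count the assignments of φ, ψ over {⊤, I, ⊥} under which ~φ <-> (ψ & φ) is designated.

Designated under: (φ=⊤, ψ=⊥); (φ=I, ψ=⊤); (φ=I, ψ=I).

3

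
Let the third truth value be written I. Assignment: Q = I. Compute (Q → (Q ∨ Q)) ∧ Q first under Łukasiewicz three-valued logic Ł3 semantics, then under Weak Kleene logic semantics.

In Łukasiewicz three-valued logic Ł3: Q ∨ Q = I ∨ I = I
Q → (Q ∨ Q) = I → I = ⊤
(Q → (Q ∨ Q)) ∧ Q = ⊤ ∧ I = I
In Weak Kleene logic: Q ∨ Q = I ∨ I = I
Q → (Q ∨ Q) = I → I = I  [any arg is the third value ⇒ result is the third value]
(Q → (Q ∨ Q)) ∧ Q = I ∧ I = I

I; I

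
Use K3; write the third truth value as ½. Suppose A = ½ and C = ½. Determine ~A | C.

~A = ~½ = ½
~A | C = ½ | ½ = ½

½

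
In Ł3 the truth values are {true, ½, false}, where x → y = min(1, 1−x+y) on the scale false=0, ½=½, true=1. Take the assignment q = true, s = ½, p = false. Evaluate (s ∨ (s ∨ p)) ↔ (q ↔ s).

s ∨ p = ½ ∨ false = ½
s ∨ (s ∨ p) = ½ ∨ ½ = ½
q ↔ s = true ↔ ½ = ½  [1 − |1−½|]
(s ∨ (s ∨ p)) ↔ (q ↔ s) = ½ ↔ ½ = true

true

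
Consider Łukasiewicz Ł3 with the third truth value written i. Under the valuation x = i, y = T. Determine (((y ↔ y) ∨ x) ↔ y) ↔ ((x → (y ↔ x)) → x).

i

y ↔ y = T ↔ T = T
(y ↔ y) ∨ x = T ∨ i = T
((y ↔ y) ∨ x) ↔ y = T ↔ T = T
y ↔ x = T ↔ i = i  [1 − |1−½|]
x → (y ↔ x) = i → i = T
(x → (y ↔ x)) → x = T → i = i
(((y ↔ y) ∨ x) ↔ y) ↔ ((x → (y ↔ x)) → x) = T ↔ i = i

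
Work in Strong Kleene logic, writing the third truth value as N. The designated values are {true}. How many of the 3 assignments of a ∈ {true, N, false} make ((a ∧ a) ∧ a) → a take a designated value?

2

a=true: true ✓
a=N: N ·
a=false: true ✓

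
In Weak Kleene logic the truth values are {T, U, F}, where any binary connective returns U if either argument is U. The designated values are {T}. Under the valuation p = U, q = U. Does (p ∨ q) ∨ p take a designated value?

No

p ∨ q = U ∨ U = U
(p ∨ q) ∨ p = U ∨ U = U
U ∉ {T}.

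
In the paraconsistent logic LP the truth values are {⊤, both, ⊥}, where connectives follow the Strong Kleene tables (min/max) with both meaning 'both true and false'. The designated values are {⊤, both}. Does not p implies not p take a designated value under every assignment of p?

Yes

Every assignment of p over {⊤, both, ⊥} gives a value in {⊤, both}.
In particular, with p=both: not p implies not p = both.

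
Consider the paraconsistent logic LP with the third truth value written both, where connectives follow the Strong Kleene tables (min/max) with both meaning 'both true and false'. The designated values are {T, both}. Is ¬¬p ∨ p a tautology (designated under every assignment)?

No

Countermodel: p=F gives F, which is not designated.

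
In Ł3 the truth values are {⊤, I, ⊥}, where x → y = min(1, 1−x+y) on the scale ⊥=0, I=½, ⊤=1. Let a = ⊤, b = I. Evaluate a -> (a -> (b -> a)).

⊤

b -> a = I -> ⊤ = ⊤  [min(1, 1−½+1)]
a -> (b -> a) = ⊤ -> ⊤ = ⊤
a -> (a -> (b -> a)) = ⊤ -> ⊤ = ⊤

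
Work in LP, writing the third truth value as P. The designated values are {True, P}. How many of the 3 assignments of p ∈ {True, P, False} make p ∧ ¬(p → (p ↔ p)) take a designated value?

p=True: False ·
p=P: P ✓
p=False: False ·

1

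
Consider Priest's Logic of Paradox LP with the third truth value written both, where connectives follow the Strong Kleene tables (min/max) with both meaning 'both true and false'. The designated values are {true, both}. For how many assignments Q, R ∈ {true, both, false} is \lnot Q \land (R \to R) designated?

Of the 9 assignments, 6 give a value in {true, both}.

6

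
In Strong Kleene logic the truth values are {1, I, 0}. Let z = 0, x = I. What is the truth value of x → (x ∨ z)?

x ∨ z = I ∨ 0 = I
x → (x ∨ z) = I → I = I  [¬I ∨ I]

I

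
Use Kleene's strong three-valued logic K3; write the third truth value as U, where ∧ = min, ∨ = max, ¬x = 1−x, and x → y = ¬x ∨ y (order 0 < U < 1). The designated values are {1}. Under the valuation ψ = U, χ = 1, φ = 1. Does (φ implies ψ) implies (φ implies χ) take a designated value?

φ implies ψ = 1 implies U = U
φ implies χ = 1 implies 1 = 1
(φ implies ψ) implies (φ implies χ) = U implies 1 = 1
1 ∈ {1}.

Yes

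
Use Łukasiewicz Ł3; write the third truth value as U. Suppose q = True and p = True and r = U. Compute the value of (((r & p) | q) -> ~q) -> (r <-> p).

r & p = U & True = U
(r & p) | q = U | True = True
~q = ~True = False
((r & p) | q) -> ~q = True -> False = False
r <-> p = U <-> True = U  [1 − |½−1|]
(((r & p) | q) -> ~q) -> (r <-> p) = False -> U = True

True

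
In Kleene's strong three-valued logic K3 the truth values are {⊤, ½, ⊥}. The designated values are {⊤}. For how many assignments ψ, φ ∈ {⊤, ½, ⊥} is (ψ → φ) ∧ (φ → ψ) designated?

2

Designated under: (ψ=⊤, φ=⊤); (ψ=⊥, φ=⊥).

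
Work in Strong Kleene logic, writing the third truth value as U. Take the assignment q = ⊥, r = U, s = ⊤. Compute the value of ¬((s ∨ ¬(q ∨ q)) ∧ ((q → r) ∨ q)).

⊥

q ∨ q = ⊥ ∨ ⊥ = ⊥
¬(q ∨ q) = ¬⊥ = ⊤
s ∨ ¬(q ∨ q) = ⊤ ∨ ⊤ = ⊤
q → r = ⊥ → U = ⊤
(q → r) ∨ q = ⊤ ∨ ⊥ = ⊤
(s ∨ ¬(q ∨ q)) ∧ ((q → r) ∨ q) = ⊤ ∧ ⊤ = ⊤
¬((s ∨ ¬(q ∨ q)) ∧ ((q → r) ∨ q)) = ¬⊤ = ⊥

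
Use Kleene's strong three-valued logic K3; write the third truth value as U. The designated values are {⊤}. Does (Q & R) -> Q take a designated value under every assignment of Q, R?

Countermodel: Q=U, R=⊤ gives U, which is not designated.

No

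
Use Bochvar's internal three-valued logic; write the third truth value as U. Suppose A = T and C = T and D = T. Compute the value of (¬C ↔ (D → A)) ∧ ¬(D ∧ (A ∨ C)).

¬C = ¬T = F
D → A = T → T = T
¬C ↔ (D → A) = F ↔ T = F
A ∨ C = T ∨ T = T
D ∧ (A ∨ C) = T ∧ T = T
¬(D ∧ (A ∨ C)) = ¬T = F
(¬C ↔ (D → A)) ∧ ¬(D ∧ (A ∨ C)) = F ∧ F = F

F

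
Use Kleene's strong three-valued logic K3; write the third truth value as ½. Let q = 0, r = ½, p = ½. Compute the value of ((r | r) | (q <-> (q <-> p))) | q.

r | r = ½ | ½ = ½
q <-> p = 0 <-> ½ = ½
q <-> (q <-> p) = 0 <-> ½ = ½
(r | r) | (q <-> (q <-> p)) = ½ | ½ = ½
((r | r) | (q <-> (q <-> p))) | q = ½ | 0 = ½

½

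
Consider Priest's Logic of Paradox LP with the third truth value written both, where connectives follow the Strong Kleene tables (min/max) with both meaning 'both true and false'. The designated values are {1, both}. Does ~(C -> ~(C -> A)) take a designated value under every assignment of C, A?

No

Countermodel: C=1, A=0 gives 0, which is not designated.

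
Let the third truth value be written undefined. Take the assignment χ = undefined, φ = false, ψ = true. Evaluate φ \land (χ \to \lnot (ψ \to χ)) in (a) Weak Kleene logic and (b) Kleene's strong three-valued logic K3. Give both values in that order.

In Weak Kleene logic: ψ \to χ = true \to undefined = undefined  [any arg is the third value ⇒ result is the third value]
\lnot (ψ \to χ) = \lnot undefined = undefined
χ \to \lnot (ψ \to χ) = undefined \to undefined = undefined
φ \land (χ \to \lnot (ψ \to χ)) = false \land undefined = undefined
In Kleene's strong three-valued logic K3: ψ \to χ = true \to undefined = undefined  [\lnot true \lor undefined]
\lnot (ψ \to χ) = \lnot undefined = undefined
χ \to \lnot (ψ \to χ) = undefined \to undefined = undefined
φ \land (χ \to \lnot (ψ \to χ)) = false \land undefined = false
They differ because Weak Kleene logic and Kleene's strong three-valued logic K3 treat undefined differently under the binary connectives.

undefined; false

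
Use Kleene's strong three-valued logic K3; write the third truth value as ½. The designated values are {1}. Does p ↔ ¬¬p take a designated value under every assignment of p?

No

Countermodel: p=½ gives ½, which is not designated.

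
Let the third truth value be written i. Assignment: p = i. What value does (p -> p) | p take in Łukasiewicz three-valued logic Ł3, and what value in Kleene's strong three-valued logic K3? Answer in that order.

In Łukasiewicz three-valued logic Ł3: p -> p = i -> i = ⊤  [min(1, 1−½+½)]
(p -> p) | p = ⊤ | i = ⊤
In Kleene's strong three-valued logic K3: p -> p = i -> i = i  [~i | i]
(p -> p) | p = i | i = i
They differ because Łukasiewicz three-valued logic Ł3 and Kleene's strong three-valued logic K3 treat i differently under implication.

⊤; i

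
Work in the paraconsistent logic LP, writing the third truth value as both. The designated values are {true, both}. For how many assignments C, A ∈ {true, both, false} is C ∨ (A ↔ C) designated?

8

Of the 9 assignments, 8 give a value in {true, both}.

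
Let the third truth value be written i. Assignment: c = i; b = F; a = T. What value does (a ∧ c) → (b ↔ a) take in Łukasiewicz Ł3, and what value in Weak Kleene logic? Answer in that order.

i; i

In Łukasiewicz Ł3: a ∧ c = T ∧ i = i
b ↔ a = F ↔ T = F
(a ∧ c) → (b ↔ a) = i → F = i  [min(1, 1−½+0)]
In Weak Kleene logic: a ∧ c = T ∧ i = i
b ↔ a = F ↔ T = F
(a ∧ c) → (b ↔ a) = i → F = i  [any arg is the third value ⇒ result is the third value]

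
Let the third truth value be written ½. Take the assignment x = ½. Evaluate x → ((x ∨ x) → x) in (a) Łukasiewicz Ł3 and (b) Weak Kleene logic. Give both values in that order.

In Łukasiewicz Ł3: x ∨ x = ½ ∨ ½ = ½
(x ∨ x) → x = ½ → ½ = ⊤  [min(1, 1−½+½)]
x → ((x ∨ x) → x) = ½ → ⊤ = ⊤
In Weak Kleene logic: x ∨ x = ½ ∨ ½ = ½
(x ∨ x) → x = ½ → ½ = ½
x → ((x ∨ x) → x) = ½ → ½ = ½
They differ because Łukasiewicz Ł3 and Weak Kleene logic treat ½ differently under the binary connectives.

⊤; ½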